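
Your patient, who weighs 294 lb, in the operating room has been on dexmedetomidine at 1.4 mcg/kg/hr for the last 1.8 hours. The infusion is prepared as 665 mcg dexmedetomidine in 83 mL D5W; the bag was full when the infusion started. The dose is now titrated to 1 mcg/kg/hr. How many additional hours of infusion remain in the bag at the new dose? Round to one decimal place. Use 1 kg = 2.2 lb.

2.5 hours

Initial rate:
Weight = 294 lb ÷ 2.2 lb/kg = 133.6364 kg
Dose = 1.4 mcg/kg/hr × 133.6364 kg = 187.0909 mcg/hr
Concentration = 665 mcg ÷ 83 mL = 8.012048 mcg/mL
Rate = 187.0909 mcg/hr ÷ 8.012048 mcg/mL = 23.3512 mL/hr
Volume infused so far = 23.3512 mL/hr × 1.8 hr = 42.03215 mL
Volume remaining = 83 − 42.03215 = 40.96785 mL
New rate:
Dose = 1 mcg/kg/hr × 133.6364 kg = 133.6364 mcg/hr
Rate = 133.6364 mcg/hr ÷ 8.012048 mcg/mL = 16.67943 mL/hr
Time remaining = 40.96785 mL ÷ 16.67943 mL/hr = 2.45619 hr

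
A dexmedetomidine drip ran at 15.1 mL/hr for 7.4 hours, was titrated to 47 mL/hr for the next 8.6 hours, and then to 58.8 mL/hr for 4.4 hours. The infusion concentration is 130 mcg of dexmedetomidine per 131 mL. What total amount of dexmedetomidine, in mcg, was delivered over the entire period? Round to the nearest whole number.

769 mcg

Concentration = 130 mcg ÷ 131 mL = 0.9923664 mcg/mL
Stage 1: 15.1 mL/hr × 7.4 hr = 111.74 mL → 111.74 mL × 0.9923664 mcg/mL = 110.887 mcg
Stage 2: 47 mL/hr × 8.6 hr = 404.2 mL → 404.2 mL × 0.9923664 mcg/mL = 401.1145 mcg
Stage 3: 58.8 mL/hr × 4.4 hr = 258.72 mL → 258.72 mL × 0.9923664 mcg/mL = 256.745 mcg
Total = 110.887 + 401.1145 + 256.745 = 768.7466 mcg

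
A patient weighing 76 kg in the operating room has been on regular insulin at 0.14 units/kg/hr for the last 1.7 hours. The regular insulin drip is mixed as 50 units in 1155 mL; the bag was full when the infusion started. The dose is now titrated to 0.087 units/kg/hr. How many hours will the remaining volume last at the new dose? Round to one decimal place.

4.8 hours

Initial rate:
Dose = 0.14 units/kg/hr × 76 kg = 10.64 units/hr
Concentration = 50 units ÷ 1155 mL = 0.04329004 units/mL
Rate = 10.64 units/hr ÷ 0.04329004 units/mL = 245.784 mL/hr
Volume infused so far = 245.784 mL/hr × 1.7 hr = 417.8328 mL
Volume remaining = 1155 − 417.8328 = 737.1672 mL
New rate:
Dose = 0.087 units/kg/hr × 76 kg = 6.612 units/hr
Rate = 6.612 units/hr ÷ 0.04329004 units/mL = 152.7372 mL/hr
Time remaining = 737.1672 mL ÷ 152.7372 mL/hr = 4.826376 hr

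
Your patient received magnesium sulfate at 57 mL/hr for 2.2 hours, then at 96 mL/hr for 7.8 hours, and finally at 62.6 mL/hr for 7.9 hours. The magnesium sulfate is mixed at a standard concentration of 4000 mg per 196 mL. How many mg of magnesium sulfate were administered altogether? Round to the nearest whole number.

27933 mg

Concentration = 4000 mg ÷ 196 mL = 20.40816 mg/mL
Stage 1: 57 mL/hr × 2.2 hr = 125.4 mL → 125.4 mL × 20.40816 mg/mL = 2559.184 mg
Stage 2: 96 mL/hr × 7.8 hr = 748.8 mL → 748.8 mL × 20.40816 mg/mL = 15281.63 mg
Stage 3: 62.6 mL/hr × 7.9 hr = 494.54 mL → 494.54 mL × 20.40816 mg/mL = 10092.65 mg
Total = 2559.184 + 15281.63 + 10092.65 = 27933.47 mg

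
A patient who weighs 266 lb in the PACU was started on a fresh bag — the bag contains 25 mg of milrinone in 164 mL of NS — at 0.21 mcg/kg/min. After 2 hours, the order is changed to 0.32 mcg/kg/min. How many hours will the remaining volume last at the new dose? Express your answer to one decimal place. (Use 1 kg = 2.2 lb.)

9.5 hours

Initial rate:
Weight = 266 lb ÷ 2.2 lb/kg = 120.9091 kg
Dose = 0.21 mcg/kg/min × 120.9091 kg = 25.39091 mcg/min
25.39091 mcg/min × 60 min/hr = 1523.455 mcg/hr
Concentration = 25 mg ÷ 164 mL = 0.152439 mg/mL = 152.439 mcg/mL
Rate = 1523.455 mcg/hr ÷ 152.439 mcg/mL = 9.993862 mL/hr
Volume infused so far = 9.993862 mL/hr × 2 hr = 19.98772 mL
Volume remaining = 164 − 19.98772 = 144.0123 mL
New rate:
Dose = 0.32 mcg/kg/min × 120.9091 kg = 38.69091 mcg/min
38.69091 mcg/min × 60 min/hr = 2321.455 mcg/hr
Rate = 2321.455 mcg/hr ÷ 152.439 mcg/mL = 15.22874 mL/hr
Time remaining = 144.0123 mL ÷ 15.22874 mL/hr = 9.45661 hr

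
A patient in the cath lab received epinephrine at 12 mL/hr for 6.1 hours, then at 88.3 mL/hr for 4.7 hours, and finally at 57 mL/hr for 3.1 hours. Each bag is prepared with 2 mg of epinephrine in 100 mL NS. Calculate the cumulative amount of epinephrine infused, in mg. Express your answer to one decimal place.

13.3 mg

Concentration = 2 mg ÷ 100 mL = 0.02 mg/mL
Stage 1: 12 mL/hr × 6.1 hr = 73.2 mL → 73.2 mL × 0.02 mg/mL = 1.464 mg
Stage 2: 88.3 mL/hr × 4.7 hr = 415.01 mL → 415.01 mL × 0.02 mg/mL = 8.3002 mg
Stage 3: 57 mL/hr × 3.1 hr = 176.7 mL → 176.7 mL × 0.02 mg/mL = 3.534 mg
Total = 1.464 + 8.3002 + 3.534 = 13.2982 mg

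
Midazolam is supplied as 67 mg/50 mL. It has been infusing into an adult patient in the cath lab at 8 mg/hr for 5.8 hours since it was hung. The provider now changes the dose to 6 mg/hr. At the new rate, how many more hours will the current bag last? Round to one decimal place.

Initial rate:
Concentration = 67 mg ÷ 50 mL = 1.34 mg/mL
Rate = 8 mg/hr ÷ 1.34 mg/mL = 5.970149 mL/hr
Volume infused so far = 5.970149 mL/hr × 5.8 hr = 34.62687 mL
Volume remaining = 50 − 34.62687 = 15.37313 mL
New rate:
Rate = 6 mg/hr ÷ 1.34 mg/mL = 4.477612 mL/hr
Time remaining = 15.37313 mL ÷ 4.477612 mL/hr = 3.433333 hr

3.4 hours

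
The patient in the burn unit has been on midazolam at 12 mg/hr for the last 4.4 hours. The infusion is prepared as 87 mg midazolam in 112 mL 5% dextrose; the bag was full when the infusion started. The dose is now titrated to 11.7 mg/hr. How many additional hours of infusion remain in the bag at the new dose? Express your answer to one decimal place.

2.9 hours

Initial rate:
Concentration = 87 mg ÷ 112 mL = 0.7767857 mg/mL
Rate = 12 mg/hr ÷ 0.7767857 mg/mL = 15.44828 mL/hr
Volume infused so far = 15.44828 mL/hr × 4.4 hr = 67.97241 mL
Volume remaining = 112 − 67.97241 = 44.02759 mL
New rate:
Rate = 11.7 mg/hr ÷ 0.7767857 mg/mL = 15.06207 mL/hr
Time remaining = 44.02759 mL ÷ 15.06207 mL/hr = 2.923077 hr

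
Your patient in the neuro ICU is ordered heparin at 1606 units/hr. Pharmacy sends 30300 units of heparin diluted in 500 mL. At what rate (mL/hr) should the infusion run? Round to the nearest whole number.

Concentration = 30300 units ÷ 500 mL = 60.6 units/mL
Rate = 1606 units/hr ÷ 60.6 units/mL = 26.50165 mL/hr

27 mL/hr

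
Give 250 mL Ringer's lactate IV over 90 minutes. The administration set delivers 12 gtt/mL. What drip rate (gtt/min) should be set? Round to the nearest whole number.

250 mL ÷ (90 min) = 2.777778 mL/min
2.777778 mL/min × 12 gtt/mL = 33.33333 gtt/min

33 gtt/min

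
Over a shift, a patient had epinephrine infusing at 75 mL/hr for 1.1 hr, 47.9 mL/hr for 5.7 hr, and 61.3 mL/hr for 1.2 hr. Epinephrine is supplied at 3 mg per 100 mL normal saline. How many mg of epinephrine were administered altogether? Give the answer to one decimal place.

12.9 mg

Concentration = 3 mg ÷ 100 mL = 0.03 mg/mL
Stage 1: 75 mL/hr × 1.1 hr = 82.5 mL → 82.5 mL × 0.03 mg/mL = 2.475 mg
Stage 2: 47.9 mL/hr × 5.7 hr = 273.03 mL → 273.03 mL × 0.03 mg/mL = 8.1909 mg
Stage 3: 61.3 mL/hr × 1.2 hr = 73.56 mL → 73.56 mL × 0.03 mg/mL = 2.2068 mg
Total = 2.475 + 8.1909 + 2.2068 = 12.8727 mg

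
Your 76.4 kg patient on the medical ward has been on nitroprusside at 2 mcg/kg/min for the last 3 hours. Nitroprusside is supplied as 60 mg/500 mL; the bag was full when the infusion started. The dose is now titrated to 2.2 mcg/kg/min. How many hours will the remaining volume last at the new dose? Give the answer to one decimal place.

3.2 hours

Initial rate:
Dose = 2 mcg/kg/min × 76.4 kg = 152.8 mcg/min
152.8 mcg/min × 60 min/hr = 9168 mcg/hr
Concentration = 60 mg ÷ 500 mL = 0.12 mg/mL = 120 mcg/mL
Rate = 9168 mcg/hr ÷ 120 mcg/mL = 76.4 mL/hr
Volume infused so far = 76.4 mL/hr × 3 hr = 229.2 mL
Volume remaining = 500 − 229.2 = 270.8 mL
New rate:
Dose = 2.2 mcg/kg/min × 76.4 kg = 168.08 mcg/min
168.08 mcg/min × 60 min/hr = 10084.8 mcg/hr
Rate = 10084.8 mcg/hr ÷ 120 mcg/mL = 84.04 mL/hr
Time remaining = 270.8 mL ÷ 84.04 mL/hr = 3.222275 hr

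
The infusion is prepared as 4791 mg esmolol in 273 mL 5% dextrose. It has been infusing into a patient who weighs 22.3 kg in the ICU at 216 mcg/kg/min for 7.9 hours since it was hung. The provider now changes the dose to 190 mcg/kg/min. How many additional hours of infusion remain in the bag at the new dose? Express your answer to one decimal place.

Initial rate:
Dose = 216 mcg/kg/min × 22.3 kg = 4816.8 mcg/min
4816.8 mcg/min × 60 min/hr = 289008 mcg/hr
Concentration = 4791 mg ÷ 273 mL = 17.54945 mg/mL = 17549.45 mcg/mL
Rate = 289008 mcg/hr ÷ 17549.45 mcg/mL = 16.46821 mL/hr
Volume infused so far = 16.46821 mL/hr × 7.9 hr = 130.0988 mL
Volume remaining = 273 − 130.0988 = 142.9012 mL
New rate:
Dose = 190 mcg/kg/min × 22.3 kg = 4237 mcg/min
4237 mcg/min × 60 min/hr = 254220 mcg/hr
Rate = 254220 mcg/hr ÷ 17549.45 mcg/mL = 14.48592 mL/hr
Time remaining = 142.9012 mL ÷ 14.48592 mL/hr = 9.864829 hr

9.9 hours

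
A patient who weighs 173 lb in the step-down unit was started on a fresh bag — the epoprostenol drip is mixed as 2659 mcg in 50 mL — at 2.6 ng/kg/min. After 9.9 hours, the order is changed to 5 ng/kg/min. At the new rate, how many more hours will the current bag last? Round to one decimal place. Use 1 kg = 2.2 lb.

Initial rate:
Weight = 173 lb ÷ 2.2 lb/kg = 78.63636 kg
Dose = 2.6 ng/kg/min × 78.63636 kg = 204.4545 ng/min
204.4545 ng/min × 60 min/hr = 12267.27 ng/hr
Concentration = 2659 mcg ÷ 50 mL = 53.18 mcg/mL = 53180 ng/mL
Rate = 12267.27 ng/hr ÷ 53180 ng/mL = 0.2306746 mL/hr
Volume infused so far = 0.2306746 mL/hr × 9.9 hr = 2.283678 mL
Volume remaining = 50 − 2.283678 = 47.71632 mL
New rate:
Dose = 5 ng/kg/min × 78.63636 kg = 393.1818 ng/min
393.1818 ng/min × 60 min/hr = 23590.91 ng/hr
Rate = 23590.91 ng/hr ÷ 53180 ng/mL = 0.4436049 mL/hr
Time remaining = 47.71632 mL ÷ 0.4436049 mL/hr = 107.5649 hr

107.6 hours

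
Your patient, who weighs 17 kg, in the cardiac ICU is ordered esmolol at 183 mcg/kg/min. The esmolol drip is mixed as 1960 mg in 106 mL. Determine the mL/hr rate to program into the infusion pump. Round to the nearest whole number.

10 mL/hr

Dose = 183 mcg/kg/min × 17 kg = 3111 mcg/min
3111 mcg/min × 60 min/hr = 186660 mcg/hr
Concentration = 1960 mg ÷ 106 mL = 18.49057 mg/mL = 18490.57 mcg/mL
Rate = 186660 mcg/hr ÷ 18490.57 mcg/mL = 10.09488 mL/hr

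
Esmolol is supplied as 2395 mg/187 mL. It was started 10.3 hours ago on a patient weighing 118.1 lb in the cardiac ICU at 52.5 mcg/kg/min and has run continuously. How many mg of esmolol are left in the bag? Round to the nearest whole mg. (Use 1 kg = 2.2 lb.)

Weight = 118.1 lb ÷ 2.2 lb/kg = 53.68182 kg
Dose = 52.5 mcg/kg/min × 53.68182 kg = 2818.295 mcg/min
2818.295 mcg/min × 60 min/hr = 169097.7 mcg/hr
Concentration = 2395 mg ÷ 187 mL = 12.80749 mg/mL = 12807.49 mcg/mL
Rate = 169097.7 mcg/hr ÷ 12807.49 mcg/mL = 13.20304 mL/hr
Volume infused = 13.20304 mL/hr × 10.3 hr = 135.9913 mL
Volume remaining = 187 − 135.9913 = 51.00871 mL
Drug remaining = 51.00871 mL × 12807.49 mcg/mL = 653293.4 mcg = 653.2934 mg

653 mg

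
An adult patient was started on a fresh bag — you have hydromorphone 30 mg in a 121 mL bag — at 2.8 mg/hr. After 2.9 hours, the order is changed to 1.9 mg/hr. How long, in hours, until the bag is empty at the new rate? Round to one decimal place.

11.5 hours

Initial rate:
Concentration = 30 mg ÷ 121 mL = 0.2479339 mg/mL
Rate = 2.8 mg/hr ÷ 0.2479339 mg/mL = 11.29333 mL/hr
Volume infused so far = 11.29333 mL/hr × 2.9 hr = 32.75067 mL
Volume remaining = 121 − 32.75067 = 88.24933 mL
New rate:
Rate = 1.9 mg/hr ÷ 0.2479339 mg/mL = 7.663333 mL/hr
Time remaining = 88.24933 mL ÷ 7.663333 mL/hr = 11.51579 hr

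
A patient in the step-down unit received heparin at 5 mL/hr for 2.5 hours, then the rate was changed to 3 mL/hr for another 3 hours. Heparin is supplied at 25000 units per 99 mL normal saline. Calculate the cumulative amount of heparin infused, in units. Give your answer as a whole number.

Concentration = 25000 units ÷ 99 mL = 252.5253 units/mL
Stage 1: 5 mL/hr × 2.5 hr = 12.5 mL → 12.5 mL × 252.5253 units/mL = 3156.566 units
Stage 2: 3 mL/hr × 3 hr = 9 mL → 9 mL × 252.5253 units/mL = 2272.727 units
Total = 3156.566 + 2272.727 = 5429.293 units

5429 units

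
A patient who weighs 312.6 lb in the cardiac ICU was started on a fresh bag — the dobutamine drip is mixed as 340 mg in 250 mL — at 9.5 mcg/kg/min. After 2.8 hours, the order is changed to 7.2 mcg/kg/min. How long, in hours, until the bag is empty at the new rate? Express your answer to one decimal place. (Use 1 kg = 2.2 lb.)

1.8 hours

Initial rate:
Weight = 312.6 lb ÷ 2.2 lb/kg = 142.0909 kg
Dose = 9.5 mcg/kg/min × 142.0909 kg = 1349.864 mcg/min
1349.864 mcg/min × 60 min/hr = 80991.82 mcg/hr
Concentration = 340 mg ÷ 250 mL = 1.36 mg/mL = 1360 mcg/mL
Rate = 80991.82 mcg/hr ÷ 1360 mcg/mL = 59.55281 mL/hr
Volume infused so far = 59.55281 mL/hr × 2.8 hr = 166.7479 mL
Volume remaining = 250 − 166.7479 = 83.25214 mL
New rate:
Dose = 7.2 mcg/kg/min × 142.0909 kg = 1023.055 mcg/min
1023.055 mcg/min × 60 min/hr = 61383.27 mcg/hr
Rate = 61383.27 mcg/hr ÷ 1360 mcg/mL = 45.13476 mL/hr
Time remaining = 83.25214 mL ÷ 45.13476 mL/hr = 1.844524 hr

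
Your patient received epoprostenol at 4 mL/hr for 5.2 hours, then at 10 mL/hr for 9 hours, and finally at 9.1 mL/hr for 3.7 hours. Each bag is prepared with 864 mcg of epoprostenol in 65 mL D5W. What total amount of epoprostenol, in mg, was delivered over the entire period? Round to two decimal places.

Concentration = 864 mcg ÷ 65 mL = 13.29231 mcg/mL
Stage 1: 4 mL/hr × 5.2 hr = 20.8 mL → 20.8 mL × 13.29231 mcg/mL = 276.48 mcg
Stage 2: 10 mL/hr × 9 hr = 90 mL → 90 mL × 13.29231 mcg/mL = 1196.308 mcg
Stage 3: 9.1 mL/hr × 3.7 hr = 33.67 mL → 33.67 mL × 13.29231 mcg/mL = 447.552 mcg
Total = 276.48 + 1196.308 + 447.552 = 1920.34 mcg = 1.92034 mg

1.92 mg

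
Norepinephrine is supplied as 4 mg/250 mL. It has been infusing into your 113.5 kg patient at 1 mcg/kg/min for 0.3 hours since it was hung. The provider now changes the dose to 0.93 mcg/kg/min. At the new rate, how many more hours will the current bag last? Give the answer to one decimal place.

0.3 hours

Initial rate:
Dose = 1 mcg/kg/min × 113.5 kg = 113.5 mcg/min
113.5 mcg/min × 60 min/hr = 6810 mcg/hr
Concentration = 4 mg ÷ 250 mL = 0.016 mg/mL = 16 mcg/mL
Rate = 6810 mcg/hr ÷ 16 mcg/mL = 425.625 mL/hr
Volume infused so far = 425.625 mL/hr × 0.3 hr = 127.6875 mL
Volume remaining = 250 − 127.6875 = 122.3125 mL
New rate:
Dose = 0.93 mcg/kg/min × 113.5 kg = 105.555 mcg/min
105.555 mcg/min × 60 min/hr = 6333.3 mcg/hr
Rate = 6333.3 mcg/hr ÷ 16 mcg/mL = 395.8313 mL/hr
Time remaining = 122.3125 mL ÷ 395.8313 mL/hr = 0.3090016 hr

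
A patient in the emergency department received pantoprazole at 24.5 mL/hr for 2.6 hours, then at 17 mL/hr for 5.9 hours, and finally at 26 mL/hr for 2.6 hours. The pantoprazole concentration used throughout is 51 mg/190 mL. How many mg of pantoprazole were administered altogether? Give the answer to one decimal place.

Concentration = 51 mg ÷ 190 mL = 0.2684211 mg/mL
Stage 1: 24.5 mL/hr × 2.6 hr = 63.7 mL → 63.7 mL × 0.2684211 mg/mL = 17.09842 mg
Stage 2: 17 mL/hr × 5.9 hr = 100.3 mL → 100.3 mL × 0.2684211 mg/mL = 26.92263 mg
Stage 3: 26 mL/hr × 2.6 hr = 67.6 mL → 67.6 mL × 0.2684211 mg/mL = 18.14526 mg
Total = 17.09842 + 26.92263 + 18.14526 = 62.16632 mg

62.2 mg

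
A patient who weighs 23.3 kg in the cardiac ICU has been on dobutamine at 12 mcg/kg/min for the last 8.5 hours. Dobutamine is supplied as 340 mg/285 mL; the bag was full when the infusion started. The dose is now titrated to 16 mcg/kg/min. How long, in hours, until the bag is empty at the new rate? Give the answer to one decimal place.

Initial rate:
Dose = 12 mcg/kg/min × 23.3 kg = 279.6 mcg/min
279.6 mcg/min × 60 min/hr = 16776 mcg/hr
Concentration = 340 mg ÷ 285 mL = 1.192982 mg/mL = 1192.982 mcg/mL
Rate = 16776 mcg/hr ÷ 1192.982 mcg/mL = 14.06224 mL/hr
Volume infused so far = 14.06224 mL/hr × 8.5 hr = 119.529 mL
Volume remaining = 285 − 119.529 = 165.471 mL
New rate:
Dose = 16 mcg/kg/min × 23.3 kg = 372.8 mcg/min
372.8 mcg/min × 60 min/hr = 22368 mcg/hr
Rate = 22368 mcg/hr ÷ 1192.982 mcg/mL = 18.74965 mL/hr
Time remaining = 165.471 mL ÷ 18.74965 mL/hr = 8.825286 hr

8.8 hours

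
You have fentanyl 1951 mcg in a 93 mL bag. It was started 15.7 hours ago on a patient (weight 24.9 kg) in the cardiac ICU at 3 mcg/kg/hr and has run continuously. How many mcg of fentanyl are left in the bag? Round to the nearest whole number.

Dose = 3 mcg/kg/hr × 24.9 kg = 74.7 mcg/hr
Concentration = 1951 mcg ÷ 93 mL = 20.97849 mcg/mL
Rate = 74.7 mcg/hr ÷ 20.97849 mcg/mL = 3.560789 mL/hr
Volume infused = 3.560789 mL/hr × 15.7 hr = 55.90439 mL
Volume remaining = 93 − 55.90439 = 37.09561 mL
Drug remaining = 37.09561 mL × 20.97849 mcg/mL = 778.21 mcg

778 mcg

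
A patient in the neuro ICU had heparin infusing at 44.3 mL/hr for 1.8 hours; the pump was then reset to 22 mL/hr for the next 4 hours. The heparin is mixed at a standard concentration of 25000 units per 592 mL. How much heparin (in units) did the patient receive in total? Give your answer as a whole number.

7084 units

Concentration = 25000 units ÷ 592 mL = 42.22973 units/mL
Stage 1: 44.3 mL/hr × 1.8 hr = 79.74 mL → 79.74 mL × 42.22973 units/mL = 3367.399 units
Stage 2: 22 mL/hr × 4 hr = 88 mL → 88 mL × 42.22973 units/mL = 3716.216 units
Total = 3367.399 + 3716.216 = 7083.615 units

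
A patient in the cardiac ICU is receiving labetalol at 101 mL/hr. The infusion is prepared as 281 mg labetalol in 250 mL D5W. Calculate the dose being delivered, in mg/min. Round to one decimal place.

1.9 mg/min

Concentration = 281 mg ÷ 250 mL = 1.124 mg/mL
Drug rate = 101 mL/hr × 1.124 mg/mL = 113.524 mg/hr
113.524 mg/hr ÷ 60 min/hr = 1.892067 mg/min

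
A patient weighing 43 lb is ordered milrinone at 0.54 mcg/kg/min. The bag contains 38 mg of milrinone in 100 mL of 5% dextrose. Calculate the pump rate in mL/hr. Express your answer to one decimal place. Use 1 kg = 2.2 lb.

Weight = 43 lb ÷ 2.2 lb/kg = 19.54545 kg
Dose = 0.54 mcg/kg/min × 19.54545 kg = 10.55455 mcg/min
10.55455 mcg/min × 60 min/hr = 633.2727 mcg/hr
Concentration = 38 mg ÷ 100 mL = 0.38 mg/mL = 380 mcg/mL
Rate = 633.2727 mcg/hr ÷ 380 mcg/mL = 1.666507 mL/hr

1.7 mL/hr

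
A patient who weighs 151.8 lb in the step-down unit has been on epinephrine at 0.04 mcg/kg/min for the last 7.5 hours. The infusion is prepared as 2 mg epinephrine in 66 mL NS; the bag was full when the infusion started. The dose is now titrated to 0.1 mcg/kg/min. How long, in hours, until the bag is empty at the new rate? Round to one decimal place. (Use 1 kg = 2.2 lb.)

Initial rate:
Weight = 151.8 lb ÷ 2.2 lb/kg = 69 kg
Dose = 0.04 mcg/kg/min × 69 kg = 2.76 mcg/min
2.76 mcg/min × 60 min/hr = 165.6 mcg/hr
Concentration = 2 mg ÷ 66 mL = 0.03030303 mg/mL = 30.30303 mcg/mL
Rate = 165.6 mcg/hr ÷ 30.30303 mcg/mL = 5.4648 mL/hr
Volume infused so far = 5.4648 mL/hr × 7.5 hr = 40.986 mL
Volume remaining = 66 − 40.986 = 25.014 mL
New rate:
Dose = 0.1 mcg/kg/min × 69 kg = 6.9 mcg/min
6.9 mcg/min × 60 min/hr = 414 mcg/hr
Rate = 414 mcg/hr ÷ 30.30303 mcg/mL = 13.662 mL/hr
Time remaining = 25.014 mL ÷ 13.662 mL/hr = 1.830918 hr

1.8 hours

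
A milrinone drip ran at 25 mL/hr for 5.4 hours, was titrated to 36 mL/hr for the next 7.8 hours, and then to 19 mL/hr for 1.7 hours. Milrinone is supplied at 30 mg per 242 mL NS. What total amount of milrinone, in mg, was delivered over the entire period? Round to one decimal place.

Concentration = 30 mg ÷ 242 mL = 0.1239669 mg/mL
Stage 1: 25 mL/hr × 5.4 hr = 135 mL → 135 mL × 0.1239669 mg/mL = 16.73554 mg
Stage 2: 36 mL/hr × 7.8 hr = 280.8 mL → 280.8 mL × 0.1239669 mg/mL = 34.80992 mg
Stage 3: 19 mL/hr × 1.7 hr = 32.3 mL → 32.3 mL × 0.1239669 mg/mL = 4.004132 mg
Total = 16.73554 + 34.80992 + 4.004132 = 55.54959 mg

55.5 mg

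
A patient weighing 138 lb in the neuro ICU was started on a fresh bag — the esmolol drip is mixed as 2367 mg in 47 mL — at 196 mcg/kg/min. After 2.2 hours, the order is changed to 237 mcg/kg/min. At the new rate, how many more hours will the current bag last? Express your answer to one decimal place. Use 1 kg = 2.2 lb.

Initial rate:
Weight = 138 lb ÷ 2.2 lb/kg = 62.72727 kg
Dose = 196 mcg/kg/min × 62.72727 kg = 12294.55 mcg/min
12294.55 mcg/min × 60 min/hr = 737672.7 mcg/hr
Concentration = 2367 mg ÷ 47 mL = 50.3617 mg/mL = 50361.7 mcg/mL
Rate = 737672.7 mcg/hr ÷ 50361.7 mcg/mL = 14.64749 mL/hr
Volume infused so far = 14.64749 mL/hr × 2.2 hr = 32.22449 mL
Volume remaining = 47 − 32.22449 = 14.77551 mL
New rate:
Dose = 237 mcg/kg/min × 62.72727 kg = 14866.36 mcg/min
14866.36 mcg/min × 60 min/hr = 891981.8 mcg/hr
Rate = 891981.8 mcg/hr ÷ 50361.7 mcg/mL = 17.71151 mL/hr
Time remaining = 14.77551 mL ÷ 17.71151 mL/hr = 0.8342323 hr

0.8 hours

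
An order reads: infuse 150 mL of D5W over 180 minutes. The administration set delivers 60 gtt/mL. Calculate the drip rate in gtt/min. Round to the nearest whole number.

50 gtt/min

150 mL ÷ (180 min) = 0.8333333 mL/min
0.8333333 mL/min × 60 gtt/mL = 50 gtt/min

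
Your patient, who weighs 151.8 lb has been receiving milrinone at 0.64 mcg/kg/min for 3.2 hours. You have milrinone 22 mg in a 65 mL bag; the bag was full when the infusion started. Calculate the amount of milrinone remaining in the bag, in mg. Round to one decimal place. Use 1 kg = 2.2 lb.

Weight = 151.8 lb ÷ 2.2 lb/kg = 69 kg
Dose = 0.64 mcg/kg/min × 69 kg = 44.16 mcg/min
44.16 mcg/min × 60 min/hr = 2649.6 mcg/hr
Concentration = 22 mg ÷ 65 mL = 0.3384615 mg/mL = 338.4615 mcg/mL
Rate = 2649.6 mcg/hr ÷ 338.4615 mcg/mL = 7.828364 mL/hr
Volume infused = 7.828364 mL/hr × 3.2 hr = 25.05076 mL
Volume remaining = 65 − 25.05076 = 39.94924 mL
Drug remaining = 39.94924 mL × 338.4615 mcg/mL = 13521.28 mcg = 13.52128 mg

13.5 mg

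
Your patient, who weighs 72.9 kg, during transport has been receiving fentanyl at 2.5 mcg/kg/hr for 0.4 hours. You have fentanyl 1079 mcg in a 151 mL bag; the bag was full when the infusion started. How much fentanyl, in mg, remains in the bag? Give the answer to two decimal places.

Dose = 2.5 mcg/kg/hr × 72.9 kg = 182.25 mcg/hr
Concentration = 1079 mcg ÷ 151 mL = 7.145695 mcg/mL
Rate = 182.25 mcg/hr ÷ 7.145695 mcg/mL = 25.50487 mL/hr
Volume infused = 25.50487 mL/hr × 0.4 hr = 10.20195 mL
Volume remaining = 151 − 10.20195 = 140.7981 mL
Drug remaining = 140.7981 mL × 7.145695 mcg/mL = 1006.1 mcg = 1.0061 mg

1.01 mg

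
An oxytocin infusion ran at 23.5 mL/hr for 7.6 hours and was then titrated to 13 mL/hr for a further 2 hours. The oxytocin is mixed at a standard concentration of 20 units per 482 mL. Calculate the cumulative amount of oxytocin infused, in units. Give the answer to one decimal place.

Concentration = 20 units ÷ 482 mL = 0.04149378 units/mL
Stage 1: 23.5 mL/hr × 7.6 hr = 178.6 mL → 178.6 mL × 0.04149378 units/mL = 7.410788 units
Stage 2: 13 mL/hr × 2 hr = 26 mL → 26 mL × 0.04149378 units/mL = 1.078838 units
Total = 7.410788 + 1.078838 = 8.489627 units

8.5 units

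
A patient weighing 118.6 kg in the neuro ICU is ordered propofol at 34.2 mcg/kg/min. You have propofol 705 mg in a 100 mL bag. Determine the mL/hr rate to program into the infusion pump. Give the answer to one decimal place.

Dose = 34.2 mcg/kg/min × 118.6 kg = 4056.12 mcg/min
4056.12 mcg/min × 60 min/hr = 243367.2 mcg/hr
Concentration = 705 mg ÷ 100 mL = 7.05 mg/mL = 7050 mcg/mL
Rate = 243367.2 mcg/hr ÷ 7050 mcg/mL = 34.52017 mL/hr

34.5 mL/hr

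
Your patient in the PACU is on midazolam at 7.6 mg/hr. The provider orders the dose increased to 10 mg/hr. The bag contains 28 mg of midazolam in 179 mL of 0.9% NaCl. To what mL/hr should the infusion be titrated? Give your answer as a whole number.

64 mL/hr

Concentration = 28 mg ÷ 179 mL = 0.1564246 mg/mL
Rate = 10 mg/hr ÷ 0.1564246 mg/mL = 63.92857 mL/hr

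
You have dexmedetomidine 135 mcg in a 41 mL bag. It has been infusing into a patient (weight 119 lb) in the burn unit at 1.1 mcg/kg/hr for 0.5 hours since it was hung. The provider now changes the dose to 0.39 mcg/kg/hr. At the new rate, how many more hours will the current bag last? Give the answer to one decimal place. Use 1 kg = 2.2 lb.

5.0 hours

Initial rate:
Weight = 119 lb ÷ 2.2 lb/kg = 54.09091 kg
Dose = 1.1 mcg/kg/hr × 54.09091 kg = 59.5 mcg/hr
Concentration = 135 mcg ÷ 41 mL = 3.292683 mcg/mL
Rate = 59.5 mcg/hr ÷ 3.292683 mcg/mL = 18.07037 mL/hr
Volume infused so far = 18.07037 mL/hr × 0.5 hr = 9.035185 mL
Volume remaining = 41 − 9.035185 = 31.96481 mL
New rate:
Dose = 0.39 mcg/kg/hr × 54.09091 kg = 21.09545 mcg/hr
Rate = 21.09545 mcg/hr ÷ 3.292683 mcg/mL = 6.406768 mL/hr
Time remaining = 31.96481 mL ÷ 6.406768 mL/hr = 4.989226 hr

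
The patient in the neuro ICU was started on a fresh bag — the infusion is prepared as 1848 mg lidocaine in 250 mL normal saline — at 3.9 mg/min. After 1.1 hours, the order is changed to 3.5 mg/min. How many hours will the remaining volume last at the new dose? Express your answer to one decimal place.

7.6 hours

Initial rate:
3.9 mg/min × 60 min/hr = 234 mg/hr
Concentration = 1848 mg ÷ 250 mL = 7.392 mg/mL
Rate = 234 mg/hr ÷ 7.392 mg/mL = 31.65584 mL/hr
Volume infused so far = 31.65584 mL/hr × 1.1 hr = 34.82143 mL
Volume remaining = 250 − 34.82143 = 215.1786 mL
New rate:
3.5 mg/min × 60 min/hr = 210 mg/hr
Rate = 210 mg/hr ÷ 7.392 mg/mL = 28.40909 mL/hr
Time remaining = 215.1786 mL ÷ 28.40909 mL/hr = 7.574286 hr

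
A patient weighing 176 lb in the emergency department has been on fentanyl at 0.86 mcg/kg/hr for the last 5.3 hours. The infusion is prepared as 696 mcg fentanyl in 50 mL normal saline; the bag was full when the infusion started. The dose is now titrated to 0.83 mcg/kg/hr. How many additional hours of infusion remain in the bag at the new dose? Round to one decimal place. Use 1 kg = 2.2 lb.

Initial rate:
Weight = 176 lb ÷ 2.2 lb/kg = 80 kg
Dose = 0.86 mcg/kg/hr × 80 kg = 68.8 mcg/hr
Concentration = 696 mcg ÷ 50 mL = 13.92 mcg/mL
Rate = 68.8 mcg/hr ÷ 13.92 mcg/mL = 4.942529 mL/hr
Volume infused so far = 4.942529 mL/hr × 5.3 hr = 26.1954 mL
Volume remaining = 50 − 26.1954 = 23.8046 mL
New rate:
Dose = 0.83 mcg/kg/hr × 80 kg = 66.4 mcg/hr
Rate = 66.4 mcg/hr ÷ 13.92 mcg/mL = 4.770115 mL/hr
Time remaining = 23.8046 mL ÷ 4.770115 mL/hr = 4.990361 hr

5.0 hours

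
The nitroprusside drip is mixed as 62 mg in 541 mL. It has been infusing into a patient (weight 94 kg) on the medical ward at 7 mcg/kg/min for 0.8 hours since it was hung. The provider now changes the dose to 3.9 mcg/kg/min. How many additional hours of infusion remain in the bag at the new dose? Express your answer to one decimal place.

1.4 hours

Initial rate:
Dose = 7 mcg/kg/min × 94 kg = 658 mcg/min
658 mcg/min × 60 min/hr = 39480 mcg/hr
Concentration = 62 mg ÷ 541 mL = 0.1146026 mg/mL = 114.6026 mcg/mL
Rate = 39480 mcg/hr ÷ 114.6026 mcg/mL = 344.4948 mL/hr
Volume infused so far = 344.4948 mL/hr × 0.8 hr = 275.5959 mL
Volume remaining = 541 − 275.5959 = 265.4041 mL
New rate:
Dose = 3.9 mcg/kg/min × 94 kg = 366.6 mcg/min
366.6 mcg/min × 60 min/hr = 21996 mcg/hr
Rate = 21996 mcg/hr ÷ 114.6026 mcg/mL = 191.9328 mL/hr
Time remaining = 265.4041 mL ÷ 191.9328 mL/hr = 1.382797 hr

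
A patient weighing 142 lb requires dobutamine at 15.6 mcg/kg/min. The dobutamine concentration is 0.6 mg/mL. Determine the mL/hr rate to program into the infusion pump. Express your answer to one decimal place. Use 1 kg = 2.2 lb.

100.7 mL/hr

Weight = 142 lb ÷ 2.2 lb/kg = 64.54545 kg
Dose = 15.6 mcg/kg/min × 64.54545 kg = 1006.909 mcg/min
1006.909 mcg/min × 60 min/hr = 60414.55 mcg/hr
Concentration = 0.6 mg/mL = 600 mcg/mL
Rate = 60414.55 mcg/hr ÷ 600 mcg/mL = 100.6909 mL/hr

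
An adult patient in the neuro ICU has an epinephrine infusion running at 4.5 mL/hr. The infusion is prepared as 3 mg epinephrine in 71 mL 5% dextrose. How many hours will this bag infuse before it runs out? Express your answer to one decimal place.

15.8 hours

Duration = 71 mL ÷ 4.5 mL/hr = 15.77778 hr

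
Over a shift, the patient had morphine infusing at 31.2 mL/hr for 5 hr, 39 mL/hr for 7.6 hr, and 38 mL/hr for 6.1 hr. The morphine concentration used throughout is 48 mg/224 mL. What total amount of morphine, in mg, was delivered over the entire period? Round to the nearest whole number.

Concentration = 48 mg ÷ 224 mL = 0.2142857 mg/mL
Stage 1: 31.2 mL/hr × 5 hr = 156 mL → 156 mL × 0.2142857 mg/mL = 33.42857 mg
Stage 2: 39 mL/hr × 7.6 hr = 296.4 mL → 296.4 mL × 0.2142857 mg/mL = 63.51429 mg
Stage 3: 38 mL/hr × 6.1 hr = 231.8 mL → 231.8 mL × 0.2142857 mg/mL = 49.67143 mg
Total = 33.42857 + 63.51429 + 49.67143 = 146.6143 mg

147 mg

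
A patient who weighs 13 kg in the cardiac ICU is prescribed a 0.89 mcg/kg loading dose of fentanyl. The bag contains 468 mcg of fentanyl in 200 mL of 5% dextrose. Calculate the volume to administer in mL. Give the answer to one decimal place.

4.9 mL

Dose = 0.89 mcg/kg × 13 kg = 11.57 mcg
Concentration = 468 mcg ÷ 200 mL = 2.34 mcg/mL
Volume = 11.57 mcg ÷ 2.34 mcg/mL = 4.944444 mL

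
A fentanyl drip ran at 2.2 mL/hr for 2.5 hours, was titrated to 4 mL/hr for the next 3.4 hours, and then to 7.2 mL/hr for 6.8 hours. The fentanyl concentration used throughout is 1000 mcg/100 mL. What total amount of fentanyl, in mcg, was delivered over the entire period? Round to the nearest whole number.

681 mcg

Concentration = 1000 mcg ÷ 100 mL = 10 mcg/mL
Stage 1: 2.2 mL/hr × 2.5 hr = 5.5 mL → 5.5 mL × 10 mcg/mL = 55 mcg
Stage 2: 4 mL/hr × 3.4 hr = 13.6 mL → 13.6 mL × 10 mcg/mL = 136 mcg
Stage 3: 7.2 mL/hr × 6.8 hr = 48.96 mL → 48.96 mL × 10 mcg/mL = 489.6 mcg
Total = 55 + 136 + 489.6 = 680.6 mcg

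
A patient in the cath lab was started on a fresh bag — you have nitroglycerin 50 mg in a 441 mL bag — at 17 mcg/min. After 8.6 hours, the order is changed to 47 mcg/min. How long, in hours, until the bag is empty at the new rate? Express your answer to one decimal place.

Initial rate:
17 mcg/min × 60 min/hr = 1020 mcg/hr
Concentration = 50 mg ÷ 441 mL = 0.1133787 mg/mL = 113.3787 mcg/mL
Rate = 1020 mcg/hr ÷ 113.3787 mcg/mL = 8.9964 mL/hr
Volume infused so far = 8.9964 mL/hr × 8.6 hr = 77.36904 mL
Volume remaining = 441 − 77.36904 = 363.631 mL
New rate:
47 mcg/min × 60 min/hr = 2820 mcg/hr
Rate = 2820 mcg/hr ÷ 113.3787 mcg/mL = 24.8724 mL/hr
Time remaining = 363.631 mL ÷ 24.8724 mL/hr = 14.61986 hr

14.6 hours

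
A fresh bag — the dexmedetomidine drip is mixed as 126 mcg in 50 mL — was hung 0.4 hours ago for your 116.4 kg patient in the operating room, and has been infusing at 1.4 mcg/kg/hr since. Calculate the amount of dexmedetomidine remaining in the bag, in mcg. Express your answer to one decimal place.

Dose = 1.4 mcg/kg/hr × 116.4 kg = 162.96 mcg/hr
Concentration = 126 mcg ÷ 50 mL = 2.52 mcg/mL
Rate = 162.96 mcg/hr ÷ 2.52 mcg/mL = 64.66667 mL/hr
Volume infused = 64.66667 mL/hr × 0.4 hr = 25.86667 mL
Volume remaining = 50 − 25.86667 = 24.13333 mL
Drug remaining = 24.13333 mL × 2.52 mcg/mL = 60.816 mcg

60.8 mcg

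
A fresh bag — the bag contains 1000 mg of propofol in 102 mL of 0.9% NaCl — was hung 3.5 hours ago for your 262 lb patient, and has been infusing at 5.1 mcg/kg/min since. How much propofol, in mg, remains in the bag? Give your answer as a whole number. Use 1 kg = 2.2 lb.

Weight = 262 lb ÷ 2.2 lb/kg = 119.0909 kg
Dose = 5.1 mcg/kg/min × 119.0909 kg = 607.3636 mcg/min
607.3636 mcg/min × 60 min/hr = 36441.82 mcg/hr
Concentration = 1000 mg ÷ 102 mL = 9.803922 mg/mL = 9803.922 mcg/mL
Rate = 36441.82 mcg/hr ÷ 9803.922 mcg/mL = 3.717065 mL/hr
Volume infused = 3.717065 mL/hr × 3.5 hr = 13.00973 mL
Volume remaining = 102 − 13.00973 = 88.99027 mL
Drug remaining = 88.99027 mL × 9803.922 mcg/mL = 872453.6 mcg = 872.4536 mg

872 mg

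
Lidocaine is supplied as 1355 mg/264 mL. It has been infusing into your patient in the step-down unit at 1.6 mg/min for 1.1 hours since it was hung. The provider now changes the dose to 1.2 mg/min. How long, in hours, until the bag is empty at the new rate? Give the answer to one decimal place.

17.4 hours

Initial rate:
1.6 mg/min × 60 min/hr = 96 mg/hr
Concentration = 1355 mg ÷ 264 mL = 5.132576 mg/mL
Rate = 96 mg/hr ÷ 5.132576 mg/mL = 18.70406 mL/hr
Volume infused so far = 18.70406 mL/hr × 1.1 hr = 20.57446 mL
Volume remaining = 264 − 20.57446 = 243.4255 mL
New rate:
1.2 mg/min × 60 min/hr = 72 mg/hr
Rate = 72 mg/hr ÷ 5.132576 mg/mL = 14.02804 mL/hr
Time remaining = 243.4255 mL ÷ 14.02804 mL/hr = 17.35278 hr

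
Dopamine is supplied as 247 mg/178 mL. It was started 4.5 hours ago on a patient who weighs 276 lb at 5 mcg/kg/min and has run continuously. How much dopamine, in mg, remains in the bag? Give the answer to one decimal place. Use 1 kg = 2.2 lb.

Weight = 276 lb ÷ 2.2 lb/kg = 125.4545 kg
Dose = 5 mcg/kg/min × 125.4545 kg = 627.2727 mcg/min
627.2727 mcg/min × 60 min/hr = 37636.36 mcg/hr
Concentration = 247 mg ÷ 178 mL = 1.38764 mg/mL = 1387.64 mcg/mL
Rate = 37636.36 mcg/hr ÷ 1387.64 mcg/mL = 27.12256 mL/hr
Volume infused = 27.12256 mL/hr × 4.5 hr = 122.0515 mL
Volume remaining = 178 − 122.0515 = 55.94847 mL
Drug remaining = 55.94847 mL × 1387.64 mcg/mL = 77636.36 mcg = 77.63636 mg

77.6 mg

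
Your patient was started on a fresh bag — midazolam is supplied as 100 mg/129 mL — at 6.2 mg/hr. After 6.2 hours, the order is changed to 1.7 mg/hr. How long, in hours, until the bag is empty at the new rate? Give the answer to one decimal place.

Initial rate:
Concentration = 100 mg ÷ 129 mL = 0.7751938 mg/mL
Rate = 6.2 mg/hr ÷ 0.7751938 mg/mL = 7.998 mL/hr
Volume infused so far = 7.998 mL/hr × 6.2 hr = 49.5876 mL
Volume remaining = 129 − 49.5876 = 79.4124 mL
New rate:
Rate = 1.7 mg/hr ÷ 0.7751938 mg/mL = 2.193 mL/hr
Time remaining = 79.4124 mL ÷ 2.193 mL/hr = 36.21176 hr

36.2 hours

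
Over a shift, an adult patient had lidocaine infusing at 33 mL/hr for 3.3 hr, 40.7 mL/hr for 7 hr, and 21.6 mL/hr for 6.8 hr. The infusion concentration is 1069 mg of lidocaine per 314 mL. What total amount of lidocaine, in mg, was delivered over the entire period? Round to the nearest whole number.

Concentration = 1069 mg ÷ 314 mL = 3.404459 mg/mL
Stage 1: 33 mL/hr × 3.3 hr = 108.9 mL → 108.9 mL × 3.404459 mg/mL = 370.7455 mg
Stage 2: 40.7 mL/hr × 7 hr = 284.9 mL → 284.9 mL × 3.404459 mg/mL = 969.9303 mg
Stage 3: 21.6 mL/hr × 6.8 hr = 146.88 mL → 146.88 mL × 3.404459 mg/mL = 500.0469 mg
Total = 370.7455 + 969.9303 + 500.0469 = 1840.723 mg

1841 mg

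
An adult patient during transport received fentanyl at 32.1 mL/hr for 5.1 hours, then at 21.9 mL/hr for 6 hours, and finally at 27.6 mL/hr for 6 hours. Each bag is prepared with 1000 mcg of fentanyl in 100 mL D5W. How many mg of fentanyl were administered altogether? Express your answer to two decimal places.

4.61 mg

Concentration = 1000 mcg ÷ 100 mL = 10 mcg/mL
Stage 1: 32.1 mL/hr × 5.1 hr = 163.71 mL → 163.71 mL × 10 mcg/mL = 1637.1 mcg
Stage 2: 21.9 mL/hr × 6 hr = 131.4 mL → 131.4 mL × 10 mcg/mL = 1314 mcg
Stage 3: 27.6 mL/hr × 6 hr = 165.6 mL → 165.6 mL × 10 mcg/mL = 1656 mcg
Total = 1637.1 + 1314 + 1656 = 4607.1 mcg = 4.6071 mg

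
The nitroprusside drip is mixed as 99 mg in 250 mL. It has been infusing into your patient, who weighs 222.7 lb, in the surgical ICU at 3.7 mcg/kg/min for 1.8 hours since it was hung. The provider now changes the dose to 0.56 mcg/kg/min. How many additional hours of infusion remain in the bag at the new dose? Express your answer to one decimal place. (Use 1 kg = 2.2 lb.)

Initial rate:
Weight = 222.7 lb ÷ 2.2 lb/kg = 101.2273 kg
Dose = 3.7 mcg/kg/min × 101.2273 kg = 374.5409 mcg/min
374.5409 mcg/min × 60 min/hr = 22472.45 mcg/hr
Concentration = 99 mg ÷ 250 mL = 0.396 mg/mL = 396 mcg/mL
Rate = 22472.45 mcg/hr ÷ 396 mcg/mL = 56.74862 mL/hr
Volume infused so far = 56.74862 mL/hr × 1.8 hr = 102.1475 mL
Volume remaining = 250 − 102.1475 = 147.8525 mL
New rate:
Dose = 0.56 mcg/kg/min × 101.2273 kg = 56.68727 mcg/min
56.68727 mcg/min × 60 min/hr = 3401.236 mcg/hr
Rate = 3401.236 mcg/hr ÷ 396 mcg/mL = 8.588981 mL/hr
Time remaining = 147.8525 mL ÷ 8.588981 mL/hr = 17.21421 hr

17.2 hours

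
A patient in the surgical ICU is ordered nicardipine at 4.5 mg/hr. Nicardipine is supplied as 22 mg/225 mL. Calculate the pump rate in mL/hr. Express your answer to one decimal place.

46.0 mL/hr

Concentration = 22 mg ÷ 225 mL = 0.09777778 mg/mL
Rate = 4.5 mg/hr ÷ 0.09777778 mg/mL = 46.02273 mL/hr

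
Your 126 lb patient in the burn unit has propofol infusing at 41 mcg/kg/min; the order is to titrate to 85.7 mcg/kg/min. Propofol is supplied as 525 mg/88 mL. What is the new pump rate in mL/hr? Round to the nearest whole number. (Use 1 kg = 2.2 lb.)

49 mL/hr

Weight = 126 lb ÷ 2.2 lb/kg = 57.27273 kg
Dose = 85.7 mcg/kg/min × 57.27273 kg = 4908.273 mcg/min
4908.273 mcg/min × 60 min/hr = 294496.4 mcg/hr
Concentration = 525 mg ÷ 88 mL = 5.965909 mg/mL = 5965.909 mcg/mL
Rate = 294496.4 mcg/hr ÷ 5965.909 mcg/mL = 49.3632 mL/hr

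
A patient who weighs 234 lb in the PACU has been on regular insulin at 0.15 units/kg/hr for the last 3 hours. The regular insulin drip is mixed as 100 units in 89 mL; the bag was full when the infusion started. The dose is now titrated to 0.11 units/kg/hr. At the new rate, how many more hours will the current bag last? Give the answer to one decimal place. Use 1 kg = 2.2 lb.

Initial rate:
Weight = 234 lb ÷ 2.2 lb/kg = 106.3636 kg
Dose = 0.15 units/kg/hr × 106.3636 kg = 15.95455 units/hr
Concentration = 100 units ÷ 89 mL = 1.123596 units/mL
Rate = 15.95455 units/hr ÷ 1.123596 units/mL = 14.19955 mL/hr
Volume infused so far = 14.19955 mL/hr × 3 hr = 42.59864 mL
Volume remaining = 89 − 42.59864 = 46.40136 mL
New rate:
Dose = 0.11 units/kg/hr × 106.3636 kg = 11.7 units/hr
Rate = 11.7 units/hr ÷ 1.123596 units/mL = 10.413 mL/hr
Time remaining = 46.40136 mL ÷ 10.413 mL/hr = 4.456099 hr

4.5 hours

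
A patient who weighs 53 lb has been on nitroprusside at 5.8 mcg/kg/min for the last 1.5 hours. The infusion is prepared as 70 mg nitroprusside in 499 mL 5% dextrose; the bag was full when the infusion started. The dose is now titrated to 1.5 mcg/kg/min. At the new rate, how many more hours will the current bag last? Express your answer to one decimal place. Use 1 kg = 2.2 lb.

Initial rate:
Weight = 53 lb ÷ 2.2 lb/kg = 24.09091 kg
Dose = 5.8 mcg/kg/min × 24.09091 kg = 139.7273 mcg/min
139.7273 mcg/min × 60 min/hr = 8383.636 mcg/hr
Concentration = 70 mg ÷ 499 mL = 0.1402806 mg/mL = 140.2806 mcg/mL
Rate = 8383.636 mcg/hr ÷ 140.2806 mcg/mL = 59.76335 mL/hr
Volume infused so far = 59.76335 mL/hr × 1.5 hr = 89.64503 mL
Volume remaining = 499 − 89.64503 = 409.355 mL
New rate:
Dose = 1.5 mcg/kg/min × 24.09091 kg = 36.13636 mcg/min
36.13636 mcg/min × 60 min/hr = 2168.182 mcg/hr
Rate = 2168.182 mcg/hr ÷ 140.2806 mcg/mL = 15.45604 mL/hr
Time remaining = 409.355 mL ÷ 15.45604 mL/hr = 26.48512 hr

26.5 hours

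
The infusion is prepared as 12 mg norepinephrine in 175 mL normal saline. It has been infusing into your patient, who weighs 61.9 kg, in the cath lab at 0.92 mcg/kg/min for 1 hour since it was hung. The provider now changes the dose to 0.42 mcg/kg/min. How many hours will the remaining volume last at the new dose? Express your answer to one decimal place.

5.5 hours

Initial rate:
Dose = 0.92 mcg/kg/min × 61.9 kg = 56.948 mcg/min
56.948 mcg/min × 60 min/hr = 3416.88 mcg/hr
Concentration = 12 mg ÷ 175 mL = 0.06857143 mg/mL = 68.57143 mcg/mL
Rate = 3416.88 mcg/hr ÷ 68.57143 mcg/mL = 49.8295 mL/hr
Volume infused so far = 49.8295 mL/hr × 1 hr = 49.8295 mL
Volume remaining = 175 − 49.8295 = 125.1705 mL
New rate:
Dose = 0.42 mcg/kg/min × 61.9 kg = 25.998 mcg/min
25.998 mcg/min × 60 min/hr = 1559.88 mcg/hr
Rate = 1559.88 mcg/hr ÷ 68.57143 mcg/mL = 22.74825 mL/hr
Time remaining = 125.1705 mL ÷ 22.74825 mL/hr = 5.502423 hr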